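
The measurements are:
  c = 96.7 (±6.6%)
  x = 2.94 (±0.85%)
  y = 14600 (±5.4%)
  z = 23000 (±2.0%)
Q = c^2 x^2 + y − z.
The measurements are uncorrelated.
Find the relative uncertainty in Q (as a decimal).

0.149

Let p = c^2·x^2 = 80800. δp/p = √((2·δc/c)² + (2·δx/x)²) = √(0.0174 + 0.000289) = 0.133, so δp = 10800.
Q = p + y − z: δQ = √(δp² + δy² + δz²) = √(1.16e+08 + 6.22e+05 + 2.12e+05) = 10800
Q = 72400, so δQ/Q = 10800/72400 = 0.149.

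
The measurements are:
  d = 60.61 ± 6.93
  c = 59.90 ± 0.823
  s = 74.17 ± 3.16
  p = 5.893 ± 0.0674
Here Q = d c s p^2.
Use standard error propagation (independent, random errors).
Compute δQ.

1.17e+06

Each factor contributes (exponent × relative error)² to (δQ/Q)²:
  (1·δd/d)² = (1×0.114)² = 0.0131;  (1·δc/c)² = (1×0.0137)² = 0.000189;  (1·δs/s)² = (1×0.0426)² = 0.00182;  (2·δp/p)² = (2×0.0114)² = 0.000523
δQ/Q = √(0.0156) = 0.125
Q = 9.351e+06, so δQ = 0.125 × 9.351e+06 = 1.17e+06.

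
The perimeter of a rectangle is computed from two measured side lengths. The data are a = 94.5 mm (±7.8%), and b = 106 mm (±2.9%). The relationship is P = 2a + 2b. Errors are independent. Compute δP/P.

Absolute uncertainties add in quadrature for a linear combination:
  (2·δa)² = 217;  (2·δb)² = 37.8
δP = √(255) = 16.0 mm
P = 401 mm, so δP/P = 16.0/401 = 0.0398.

0.0398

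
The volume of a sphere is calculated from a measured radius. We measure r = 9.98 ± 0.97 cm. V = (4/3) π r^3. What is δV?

1210 cm^3

V is a product of powers, so relative uncertainties combine in quadrature:
  (3·δr/r)² = (3×0.0972)² = 0.0850
δV/V = √(0.0850) = 0.292
V = 4160 cm^3, so δV = 0.292 × 4160 = 1210 cm^3.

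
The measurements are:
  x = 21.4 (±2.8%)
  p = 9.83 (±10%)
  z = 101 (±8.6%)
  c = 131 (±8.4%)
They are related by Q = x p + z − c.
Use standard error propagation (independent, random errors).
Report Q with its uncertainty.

Let w = x·p = 210. δw/w = √((1·δx/x)² + (1·δp/p)²) = √(0.000784 + 0.0100) = 0.104, so δw = 21.8.
Q = w + z − c: δQ = √(δw² + δz² + δc²) = √(477 + 75.4 + 121) = 26.0
Q = 180.

180 ± 26.0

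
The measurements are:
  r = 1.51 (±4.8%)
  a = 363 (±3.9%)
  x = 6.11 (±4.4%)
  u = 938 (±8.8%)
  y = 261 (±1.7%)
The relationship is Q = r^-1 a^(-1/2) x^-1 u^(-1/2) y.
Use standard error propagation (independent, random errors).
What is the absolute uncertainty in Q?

0.00401

Each factor contributes (exponent × relative error)² to (δQ/Q)²:
  (-1·δr/r)² = (-1×0.0480)² = 0.00230;  (−½·δa/a)² = (-0.5×0.0390)² = 0.000380;  (-1·δx/x)² = (-1×0.0440)² = 0.00194;  (−½·δu/u)² = (-0.5×0.0880)² = 0.00194;  (1·δy/y)² = (1×0.0170)² = 0.000289
δQ/Q = √(0.00685) = 0.0827
Q = 0.0485, so δQ = 0.0827 × 0.0485 = 0.00401.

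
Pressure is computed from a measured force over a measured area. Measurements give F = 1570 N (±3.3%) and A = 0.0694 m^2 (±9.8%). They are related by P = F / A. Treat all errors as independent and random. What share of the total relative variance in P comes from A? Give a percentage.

89.8%

(δP/P)² = (1·δF/F)² + (-1·δA/A)²
  F term: (1×0.0330)² = 0.00109
  A term: (-1×0.0980)² = 0.00960
Total = 0.0107. Share from A = 0.00960/0.0107 = 0.898.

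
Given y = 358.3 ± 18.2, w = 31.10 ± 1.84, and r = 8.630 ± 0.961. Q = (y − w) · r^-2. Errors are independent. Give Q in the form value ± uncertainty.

Let u = y − w = 327.2. δu = √(δy² + δw²) = √(331 + 3.39) = 18.3, so δu/u = 0.0559.
Q is then a monomial in u, r:
δQ/Q = √((δu/u)² + (-2·δr/r)²) = √(0.00313 + 0.0496) = 0.230
Q = 4.393, so δQ = 0.230 × 4.393 = 1.01.

4.393 ± 1.01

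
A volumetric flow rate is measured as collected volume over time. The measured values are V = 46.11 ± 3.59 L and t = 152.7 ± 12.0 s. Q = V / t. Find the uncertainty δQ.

Since Q is a product/quotient, work with relative uncertainties:
  (1·δV/V)² = (1×0.0779)² = 0.00606;  (-1·δt/t)² = (-1×0.0786)² = 0.00618
δQ/Q = √(0.0122) = 0.111
Q = 0.3020 L/s, so δQ = 0.111 × 0.3020 = 0.0334 L/s.

0.0334 L/s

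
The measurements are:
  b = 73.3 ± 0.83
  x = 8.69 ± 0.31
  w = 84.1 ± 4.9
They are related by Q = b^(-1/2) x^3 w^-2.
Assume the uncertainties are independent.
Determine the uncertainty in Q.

0.00172

For a monomial Q ∝ b^(-1/2), x^3, w^-2, fractional errors add in quadrature:
  (−½·δb/b)² = (-0.5×0.0113)² = 3.21e-05;  (3·δx/x)² = (3×0.0357)² = 0.0115;  (-2·δw/w)² = (-2×0.0583)² = 0.0136
δQ/Q = √(0.0251) = 0.158
Q = 0.0108, so δQ = 0.158 × 0.0108 = 0.00172.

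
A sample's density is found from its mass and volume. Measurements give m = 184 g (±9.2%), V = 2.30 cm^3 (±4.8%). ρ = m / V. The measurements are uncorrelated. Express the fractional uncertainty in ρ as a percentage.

10.4%

Since ρ is a product/quotient, work with relative uncertainties:
  (1·δm/m)² = (1×0.0920)² = 0.00846;  (-1·δV/V)² = (-1×0.0480)² = 0.00230
δρ/ρ = √(0.0108) = 0.104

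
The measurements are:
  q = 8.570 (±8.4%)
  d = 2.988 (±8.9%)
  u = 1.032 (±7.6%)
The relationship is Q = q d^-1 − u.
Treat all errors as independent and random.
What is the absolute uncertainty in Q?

Let p = q·d^-1 = 2.868. δp/p = √((1·δq/q)² + (-1·δd/d)²) = √(0.00706 + 0.00792) = 0.122, so δp = 0.351.
Q = p − u: δQ = √(δp² + δu²) = √(0.123 + 0.00615) = 0.360

0.360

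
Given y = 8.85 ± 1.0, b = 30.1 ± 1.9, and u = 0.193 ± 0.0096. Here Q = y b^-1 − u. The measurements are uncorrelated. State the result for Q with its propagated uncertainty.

0.101 ± 0.0392

Let p = y·b^-1 = 0.294. δp/p = √((1·δy/y)² + (-1·δb/b)²) = √(0.0128 + 0.00398) = 0.129, so δp = 0.0381.
Q = p − u: δQ = √(δp² + δu²) = √(0.00145 + 9.22e-05) = 0.0392
Q = 0.101.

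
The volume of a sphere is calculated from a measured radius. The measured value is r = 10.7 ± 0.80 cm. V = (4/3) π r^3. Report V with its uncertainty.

5130 ± 1150 cm^3

Products/powers → add relative errors in quadrature, weighted by exponent:
  (3·δr/r)² = (3×0.0748)² = 0.0503
δV/V = √(0.0503) = 0.224
V = 5130 cm^3, so δV = 0.224 × 5130 = 1150 cm^3.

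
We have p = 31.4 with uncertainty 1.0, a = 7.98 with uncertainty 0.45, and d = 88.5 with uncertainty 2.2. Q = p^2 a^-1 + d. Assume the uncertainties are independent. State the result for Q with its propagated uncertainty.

Let w = p^2·a^-1 = 124. δw/w = √((2·δp/p)² + (-1·δa/a)²) = √(0.00406 + 0.00318) = 0.0851, so δw = 10.5.
Q = w + d: δQ = √(δw² + δd²) = √(110 + 4.84) = 10.7
Q = 212.

212 ± 10.7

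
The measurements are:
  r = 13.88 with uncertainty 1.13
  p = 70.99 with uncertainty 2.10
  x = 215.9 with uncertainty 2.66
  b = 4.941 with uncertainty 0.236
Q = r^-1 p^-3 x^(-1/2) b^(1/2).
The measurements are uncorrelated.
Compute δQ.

3.75e-09

Each factor contributes (exponent × relative error)² to (δQ/Q)²:
  (-1·δr/r)² = (-1×0.0814)² = 0.00663;  (-3·δp/p)² = (-3×0.0296)² = 0.00788;  (−½·δx/x)² = (-0.5×0.0123)² = 3.79e-05;  (½·δb/b)² = (0.5×0.0478)² = 0.000570
δQ/Q = √(0.0151) = 0.123
Q = 3.046e-08, so δQ = 0.123 × 3.046e-08 = 3.75e-09.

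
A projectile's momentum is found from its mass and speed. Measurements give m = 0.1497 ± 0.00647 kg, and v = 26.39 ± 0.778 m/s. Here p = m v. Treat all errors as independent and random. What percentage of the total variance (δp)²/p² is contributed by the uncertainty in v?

31.8%

(δp/p)² = (1·δm/m)² + (1·δv/v)²
  m term: (1×0.0432)² = 0.00187
  v term: (1×0.0295)² = 0.000869
Total = 0.00274. Share from v = 0.000869/0.00274 = 0.318.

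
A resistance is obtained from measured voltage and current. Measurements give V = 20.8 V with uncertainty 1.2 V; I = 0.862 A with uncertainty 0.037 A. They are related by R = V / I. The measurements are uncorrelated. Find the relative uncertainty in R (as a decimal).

0.0719

Products/powers → add relative errors in quadrature, weighted by exponent:
  (1·δV/V)² = (1×0.0577)² = 0.00333;  (-1·δI/I)² = (-1×0.0429)² = 0.00184
δR/R = √(0.00517) = 0.0719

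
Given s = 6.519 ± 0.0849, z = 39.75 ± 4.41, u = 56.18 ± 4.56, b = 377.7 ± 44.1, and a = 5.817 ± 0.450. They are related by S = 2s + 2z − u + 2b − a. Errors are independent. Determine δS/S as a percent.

11.3%

Absolute uncertainties add in quadrature for a linear combination:
  (2·δs)² = 0.0288;  (2·δz)² = 77.8;  (δu)² = 20.8;  (2·δb)² = 7780;  (δa)² = 0.203
δS = √(7880) = 88.8
S = 785.9, so δS/S = 88.8/785.9 = 0.113.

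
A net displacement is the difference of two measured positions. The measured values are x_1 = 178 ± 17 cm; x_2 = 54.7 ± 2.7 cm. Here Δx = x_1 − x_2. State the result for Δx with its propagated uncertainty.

123 ± 17.2 cm

Absolute uncertainties add in quadrature for a linear combination:
  (δx_1)² = 289;  (δx_2)² = 7.29
δΔx = √(296) = 17.2 cm
Δx = 123 cm.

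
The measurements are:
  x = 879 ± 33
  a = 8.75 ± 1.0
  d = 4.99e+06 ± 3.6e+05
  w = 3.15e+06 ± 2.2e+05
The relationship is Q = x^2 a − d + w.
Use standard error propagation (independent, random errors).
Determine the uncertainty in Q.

1.02e+06

Let p = x^2·a = 6.76e+06. δp/p = √((2·δx/x)² + (1·δa/a)²) = √(0.00564 + 0.0131) = 0.137, so δp = 9.24e+05.
Q = p − d + w: δQ = √(δp² + δd² + δw²) = √(8.55e+11 + 1.3e+11 + 4.84e+10) = 1.02e+06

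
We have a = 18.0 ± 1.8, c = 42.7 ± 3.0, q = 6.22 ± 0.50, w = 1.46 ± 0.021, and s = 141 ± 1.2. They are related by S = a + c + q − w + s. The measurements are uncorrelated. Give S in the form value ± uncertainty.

206 ± 3.73

S is a linear combination, so absolute uncertainties add in quadrature:
  (δa)² = 3.24;  (δc)² = 9.00;  (δq)² = 0.250;  (δw)² = 0.000441;  (δs)² = 1.44
δS = √(13.9) = 3.73
S = 206.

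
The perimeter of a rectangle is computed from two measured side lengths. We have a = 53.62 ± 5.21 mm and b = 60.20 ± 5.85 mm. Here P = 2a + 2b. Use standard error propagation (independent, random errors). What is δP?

15.7 mm

Sums and differences: (δP)² = Σ (cᵢ δxᵢ)².
  (2·δa)² = 109;  (2·δb)² = 137
δP = √(245) = 15.7 mm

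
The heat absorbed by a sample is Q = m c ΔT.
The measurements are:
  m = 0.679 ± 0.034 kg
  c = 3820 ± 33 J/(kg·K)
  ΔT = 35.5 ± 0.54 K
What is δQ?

4880 J

Products/powers → add relative errors in quadrature, weighted by exponent:
  (1·δm/m)² = (1×0.0501)² = 0.00251;  (1·δc/c)² = (1×0.00864)² = 7.46e-05;  (1·δΔT/ΔT)² = (1×0.0152)² = 0.000231
δQ/Q = √(0.00281) = 0.0530
Q = 92100 J, so δQ = 0.0530 × 92100 = 4880 J.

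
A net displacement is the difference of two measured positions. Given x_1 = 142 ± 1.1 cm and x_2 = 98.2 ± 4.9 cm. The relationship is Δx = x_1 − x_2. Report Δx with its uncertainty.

43.8 ± 5.02 cm

Sums and differences: (δΔx)² = Σ (cᵢ δxᵢ)².
  (δx_1)² = 1.21;  (δx_2)² = 24.0
δΔx = √(25.2) = 5.02 cm
Δx = 43.8 cm.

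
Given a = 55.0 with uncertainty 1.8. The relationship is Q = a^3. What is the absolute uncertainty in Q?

16300

Relative error in a monomial: (δQ/Q)² = Σ (nᵢ · δxᵢ/xᵢ)².
  (3·δa/a)² = (3×0.0327)² = 0.00964
δQ/Q = √(0.00964) = 0.0982
Q = 1.66e+05, so δQ = 0.0982 × 1.66e+05 = 16300.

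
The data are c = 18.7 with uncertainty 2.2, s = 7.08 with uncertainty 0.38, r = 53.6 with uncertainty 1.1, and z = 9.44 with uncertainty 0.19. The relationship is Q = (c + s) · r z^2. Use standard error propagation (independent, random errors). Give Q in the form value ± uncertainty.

(1.23 ± 0.120) × 10^5

Let u = c + s = 25.8. δu = √(δc² + δs²) = √(4.84 + 0.144) = 2.23, so δu/u = 0.0866.
Q is then a monomial in u, r, z:
δQ/Q = √((δu/u)² + (1·δr/r)² + (2·δz/z)²) = √(0.00750 + 0.000421 + 0.00162) = 0.0977
Q = 1.23e+05, so δQ = 0.0977 × 1.23e+05 = 12000.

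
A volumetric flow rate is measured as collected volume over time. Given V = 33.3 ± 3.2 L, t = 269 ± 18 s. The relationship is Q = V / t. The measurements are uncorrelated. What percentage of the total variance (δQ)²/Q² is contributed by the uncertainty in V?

(δQ/Q)² = (1·δV/V)² + (-1·δt/t)²
  V term: (1×0.0961)² = 0.00923
  t term: (-1×0.0669)² = 0.00448
Total = 0.0137. Share from V = 0.00923/0.0137 = 0.673.

67.3%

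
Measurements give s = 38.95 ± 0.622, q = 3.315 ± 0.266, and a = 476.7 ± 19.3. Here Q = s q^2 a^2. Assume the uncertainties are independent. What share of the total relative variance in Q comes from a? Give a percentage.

(δQ/Q)² = (1·δs/s)² + (2·δq/q)² + (2·δa/a)²
  s term: (1×0.0160)² = 0.000255
  q term: (2×0.0802)² = 0.0258
  a term: (2×0.0405)² = 0.00656
Total = 0.0326. Share from a = 0.00656/0.0326 = 0.201.

20.1%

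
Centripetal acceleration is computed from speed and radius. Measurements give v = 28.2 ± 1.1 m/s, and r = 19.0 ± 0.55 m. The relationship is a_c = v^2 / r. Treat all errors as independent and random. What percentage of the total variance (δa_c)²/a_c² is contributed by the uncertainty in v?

87.9%

(δa_c/a_c)² = (2·δv/v)² + (-1·δr/r)²
  v term: (2×0.0390)² = 0.00609
  r term: (-1×0.0289)² = 0.000838
Total = 0.00692. Share from v = 0.00609/0.00692 = 0.879.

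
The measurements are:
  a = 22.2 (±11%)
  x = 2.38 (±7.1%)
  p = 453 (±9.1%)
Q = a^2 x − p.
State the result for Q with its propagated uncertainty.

Let w = a^2·x = 1170. δw/w = √((2·δa/a)² + (1·δx/x)²) = √(0.0484 + 0.00504) = 0.231, so δw = 271.
Q = w − p: δQ = √(δw² + δp²) = √(73500 + 1700) = 274
Q = 720.

720 ± 274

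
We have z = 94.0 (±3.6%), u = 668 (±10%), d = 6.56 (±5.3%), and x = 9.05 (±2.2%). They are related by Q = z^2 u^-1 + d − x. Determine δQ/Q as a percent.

15.6%

Let p = z^2·u^-1 = 13.2. δp/p = √((2·δz/z)² + (-1·δu/u)²) = √(0.00518 + 0.0100) = 0.123, so δp = 1.63.
Q = p + d − x: δQ = √(δp² + δd² + δx²) = √(2.66 + 0.121 + 0.0396) = 1.68
Q = 10.7, so δQ/Q = 1.68/10.7 = 0.156.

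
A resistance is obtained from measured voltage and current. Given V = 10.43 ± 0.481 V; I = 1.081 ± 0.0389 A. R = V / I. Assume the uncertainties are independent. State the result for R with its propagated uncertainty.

R is a product of powers, so relative uncertainties combine in quadrature:
  (1·δV/V)² = (1×0.0461)² = 0.00213;  (-1·δI/I)² = (-1×0.0360)² = 0.00129
δR/R = √(0.00342) = 0.0585
R = 9.648 Ω, so δR = 0.0585 × 9.648 = 0.564 Ω.

9.648 ± 0.564 Ω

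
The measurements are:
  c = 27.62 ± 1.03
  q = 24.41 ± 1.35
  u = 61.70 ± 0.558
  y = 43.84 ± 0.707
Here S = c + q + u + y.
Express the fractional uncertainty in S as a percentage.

1.22%

Sums and differences: (δS)² = Σ (cᵢ δxᵢ)².
  (δc)² = 1.06;  (δq)² = 1.82;  (δu)² = 0.311;  (δy)² = 0.500
δS = √(3.69) = 1.92
S = 157.6, so δS/S = 1.92/157.6 = 0.0122.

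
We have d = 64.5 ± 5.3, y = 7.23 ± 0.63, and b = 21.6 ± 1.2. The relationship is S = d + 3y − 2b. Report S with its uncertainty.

Sums and differences: (δS)² = Σ (cᵢ δxᵢ)².
  (δd)² = 28.1;  (3·δy)² = 3.57;  (2·δb)² = 5.76
δS = √(37.4) = 6.12
S = 43.0.

43.0 ± 6.12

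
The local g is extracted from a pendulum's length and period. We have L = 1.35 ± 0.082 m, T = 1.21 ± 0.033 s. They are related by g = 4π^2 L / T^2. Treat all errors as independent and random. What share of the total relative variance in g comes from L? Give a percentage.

(δg/g)² = (1·δL/L)² + (-2·δT/T)²
  L term: (1×0.0607)² = 0.00369
  T term: (-2×0.0273)² = 0.00298
Total = 0.00666. Share from L = 0.00369/0.00666 = 0.554.

55.4%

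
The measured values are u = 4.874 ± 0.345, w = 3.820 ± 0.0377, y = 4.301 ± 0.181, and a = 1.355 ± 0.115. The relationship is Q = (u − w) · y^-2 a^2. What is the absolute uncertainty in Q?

Let h = u − w = 1.054. δh = √(δu² + δw²) = √(0.119 + 0.00142) = 0.347, so δh/h = 0.329.
Q is then a monomial in h, y, a:
δQ/Q = √((δh/h)² + (-2·δy/y)² + (2·δa/a)²) = √(0.108 + 0.00708 + 0.0288) = 0.380
Q = 0.1046, so δQ = 0.380 × 0.1046 = 0.0397.

0.0397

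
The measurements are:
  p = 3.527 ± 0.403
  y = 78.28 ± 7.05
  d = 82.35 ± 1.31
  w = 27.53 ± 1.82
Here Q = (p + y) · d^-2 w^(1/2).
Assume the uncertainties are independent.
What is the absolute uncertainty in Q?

0.00619

Let u = p + y = 81.81. δu = √(δp² + δy²) = √(0.162 + 49.7) = 7.06, so δu/u = 0.0863.
Q is then a monomial in u, d, w:
δQ/Q = √((δu/u)² + (-2·δd/d)² + (½·δw/w)²) = √(0.00745 + 0.00101 + 0.00109) = 0.0978
Q = 0.06329, so δQ = 0.0978 × 0.06329 = 0.00619.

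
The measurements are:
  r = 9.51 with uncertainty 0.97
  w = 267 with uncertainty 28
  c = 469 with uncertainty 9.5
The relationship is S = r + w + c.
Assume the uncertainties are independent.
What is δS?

29.6

For a sum/difference, combine absolute errors in quadrature:
  (δr)² = 0.941;  (δw)² = 784;  (δc)² = 90.2
δS = √(875) = 29.6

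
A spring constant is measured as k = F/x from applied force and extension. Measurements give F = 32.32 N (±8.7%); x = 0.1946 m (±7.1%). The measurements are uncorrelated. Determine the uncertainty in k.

18.7 N/m

k is a product of powers, so relative uncertainties combine in quadrature:
  (1·δF/F)² = (1×0.0870)² = 0.00757;  (-1·δx/x)² = (-1×0.0710)² = 0.00504
δk/k = √(0.0126) = 0.112
k = 166.1 N/m, so δk = 0.112 × 166.1 = 18.7 N/m.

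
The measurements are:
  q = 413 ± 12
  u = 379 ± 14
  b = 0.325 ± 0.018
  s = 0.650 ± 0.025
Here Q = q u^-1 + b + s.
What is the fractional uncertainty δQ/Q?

Let p = q·u^-1 = 1.09. δp/p = √((1·δq/q)² + (-1·δu/u)²) = √(0.000844 + 0.00136) = 0.0470, so δp = 0.0512.
Q = p + b + s: δQ = √(δp² + δb² + δs²) = √(0.00262 + 0.000324 + 0.000625) = 0.0598
Q = 2.06, so δQ/Q = 0.0598/2.06 = 0.0289.

0.0289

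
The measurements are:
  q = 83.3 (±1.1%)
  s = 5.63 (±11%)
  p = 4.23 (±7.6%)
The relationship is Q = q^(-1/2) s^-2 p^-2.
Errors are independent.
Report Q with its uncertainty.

Each factor contributes (exponent × relative error)² to (δQ/Q)²:
  (−½·δq/q)² = (-0.5×0.0110)² = 3.03e-05;  (-2·δs/s)² = (-2×0.110)² = 0.0484;  (-2·δp/p)² = (-2×0.0760)² = 0.0231
δQ/Q = √(0.0715) = 0.267
Q = 0.000193, so δQ = 0.267 × 0.000193 = 5.17e-05.

(1.93 ± 0.517) × 10^-4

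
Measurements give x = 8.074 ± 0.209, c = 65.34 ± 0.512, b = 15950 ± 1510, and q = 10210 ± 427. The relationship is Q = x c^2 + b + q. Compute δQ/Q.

Let p = x·c^2 = 34470. δp/p = √((1·δx/x)² + (2·δc/c)²) = √(0.000670 + 0.000246) = 0.0303, so δp = 1040.
Q = p + b + q: δQ = √(δp² + δb² + δq²) = √(1.09e+06 + 2.28e+06 + 1.82e+05) = 1880
Q = 60630, so δQ/Q = 1880/60630 = 0.0311.

0.0311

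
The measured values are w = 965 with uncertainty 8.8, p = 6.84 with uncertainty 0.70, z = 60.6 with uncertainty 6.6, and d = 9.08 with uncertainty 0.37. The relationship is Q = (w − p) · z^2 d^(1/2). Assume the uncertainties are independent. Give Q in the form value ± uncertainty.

(1.06 ± 0.232) × 10^7

Let u = w − p = 958. δu = √(δw² + δp²) = √(77.4 + 0.490) = 8.83, so δu/u = 0.00921.
Q is then a monomial in u, z, d:
δQ/Q = √((δu/u)² + (2·δz/z)² + (½·δd/d)²) = √(8.49e-05 + 0.0474 + 0.000415) = 0.219
Q = 1.06e+07, so δQ = 0.219 × 1.06e+07 = 2.32e+06.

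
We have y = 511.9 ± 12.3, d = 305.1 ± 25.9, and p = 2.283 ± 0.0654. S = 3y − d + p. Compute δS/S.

0.0366

For a sum/difference, combine absolute errors in quadrature:
  (3·δy)² = 1360;  (δd)² = 671;  (δp)² = 0.00428
δS = √(2030) = 45.1
S = 1233, so δS/S = 45.1/1233 = 0.0366.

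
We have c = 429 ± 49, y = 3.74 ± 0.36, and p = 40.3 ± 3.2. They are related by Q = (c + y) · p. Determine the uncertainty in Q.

Let u = c + y = 433. δu = √(δc² + δy²) = √(2400 + 0.130) = 49.0, so δu/u = 0.113.
Q is then a monomial in u, p:
δQ/Q = √((δu/u)² + (1·δp/p)²) = √(0.0128 + 0.00631) = 0.138
Q = 17400, so δQ = 0.138 × 17400 = 2410.

2410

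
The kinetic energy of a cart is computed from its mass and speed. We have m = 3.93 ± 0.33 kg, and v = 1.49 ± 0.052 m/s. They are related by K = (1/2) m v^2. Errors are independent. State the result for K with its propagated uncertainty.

Since K is a product/quotient, work with relative uncertainties:
  (1·δm/m)² = (1×0.0840)² = 0.00705;  (2·δv/v)² = (2×0.0349)² = 0.00487
δK/K = √(0.0119) = 0.109
K = 4.36 J, so δK = 0.109 × 4.36 = 0.476 J.

4.36 ± 0.476 J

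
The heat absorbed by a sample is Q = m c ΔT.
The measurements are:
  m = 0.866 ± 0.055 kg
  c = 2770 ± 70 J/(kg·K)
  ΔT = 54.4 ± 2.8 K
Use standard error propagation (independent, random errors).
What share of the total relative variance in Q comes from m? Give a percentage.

(δQ/Q)² = (1·δm/m)² + (1·δc/c)² + (1·δΔT/ΔT)²
  m term: (1×0.0635)² = 0.00403
  c term: (1×0.0253)² = 0.000639
  ΔT term: (1×0.0515)² = 0.00265
Total = 0.00732. Share from m = 0.00403/0.00732 = 0.551.

55.1%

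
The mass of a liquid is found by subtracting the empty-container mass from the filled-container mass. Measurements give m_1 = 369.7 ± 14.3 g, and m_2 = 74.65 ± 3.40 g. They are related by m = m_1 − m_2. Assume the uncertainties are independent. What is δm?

m is a linear combination, so absolute uncertainties add in quadrature:
  (δm_1)² = 204;  (δm_2)² = 11.6
δm = √(216) = 14.7 g

14.7 g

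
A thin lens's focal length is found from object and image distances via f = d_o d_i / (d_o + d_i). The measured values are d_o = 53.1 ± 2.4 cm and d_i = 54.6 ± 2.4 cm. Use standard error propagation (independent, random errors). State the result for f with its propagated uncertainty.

∂f/∂d_o = (d_i/(d_o+d_i))² = 0.257;  ∂f/∂d_i = (d_o/(d_o+d_i))² = 0.243
δf = √((∂f/∂d_o · δd_o)² + (∂f/∂d_i · δd_i)²) = √(0.380 + 0.340) = 0.849 cm
f = 26.9 cm.

26.9 ± 0.849 cm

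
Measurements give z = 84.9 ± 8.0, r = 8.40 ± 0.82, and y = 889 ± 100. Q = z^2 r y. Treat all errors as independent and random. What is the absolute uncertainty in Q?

Relative error in a monomial: (δQ/Q)² = Σ (nᵢ · δxᵢ/xᵢ)².
  (2·δz/z)² = (2×0.0942)² = 0.0355;  (1·δr/r)² = (1×0.0976)² = 0.00953;  (1·δy/y)² = (1×0.112)² = 0.0127
δQ/Q = √(0.0577) = 0.240
Q = 5.38e+07, so δQ = 0.240 × 5.38e+07 = 1.29e+07.

1.29e+07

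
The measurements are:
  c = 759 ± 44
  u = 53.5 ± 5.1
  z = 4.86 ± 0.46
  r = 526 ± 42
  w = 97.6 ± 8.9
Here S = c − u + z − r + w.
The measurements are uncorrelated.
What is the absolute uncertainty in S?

S is a linear combination, so absolute uncertainties add in quadrature:
  (δc)² = 1940;  (δu)² = 26.0;  (δz)² = 0.212;  (δr)² = 1760;  (δw)² = 79.2
δS = √(3810) = 61.7

61.7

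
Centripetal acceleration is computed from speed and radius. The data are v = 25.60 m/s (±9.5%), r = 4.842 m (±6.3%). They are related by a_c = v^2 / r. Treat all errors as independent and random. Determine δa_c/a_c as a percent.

20.0%

Relative error in a monomial: (δa_c/a_c)² = Σ (nᵢ · δxᵢ/xᵢ)².
  (2·δv/v)² = (2×0.0950)² = 0.0361;  (-1·δr/r)² = (-1×0.0630)² = 0.00397
δa_c/a_c = √(0.0401) = 0.200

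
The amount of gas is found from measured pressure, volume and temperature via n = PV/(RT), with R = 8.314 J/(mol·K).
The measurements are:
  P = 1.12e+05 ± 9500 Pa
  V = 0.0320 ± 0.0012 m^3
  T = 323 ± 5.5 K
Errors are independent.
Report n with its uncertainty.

1.33 ± 0.126 mol

Each factor contributes (exponent × relative error)² to (δn/n)²:
  (1·δP/P)² = (1×0.0848)² = 0.00719;  (1·δV/V)² = (1×0.0375)² = 0.00141;  (-1·δT/T)² = (-1×0.0170)² = 0.000290
δn/n = √(0.00889) = 0.0943
n = 1.33 mol, so δn = 0.0943 × 1.33 = 0.126 mol.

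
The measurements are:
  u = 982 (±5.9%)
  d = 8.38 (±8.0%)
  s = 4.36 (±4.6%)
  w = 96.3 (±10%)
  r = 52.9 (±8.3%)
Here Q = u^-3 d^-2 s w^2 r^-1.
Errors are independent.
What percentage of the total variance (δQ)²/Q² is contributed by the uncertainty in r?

6.50%

(δQ/Q)² = (-3·δu/u)² + (-2·δd/d)² + (1·δs/s)² + (2·δw/w)² + (-1·δr/r)²
  u term: (-3×0.0590)² = 0.0313
  d term: (-2×0.0800)² = 0.0256
  s term: (1×0.0460)² = 0.00212
  w term: (2×0.100)² = 0.0400
  r term: (-1×0.0830)² = 0.00689
Total = 0.106. Share from r = 0.00689/0.106 = 0.0650.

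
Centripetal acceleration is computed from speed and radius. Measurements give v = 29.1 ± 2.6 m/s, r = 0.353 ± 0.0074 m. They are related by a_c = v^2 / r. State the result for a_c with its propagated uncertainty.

2400 ± 432 m/s^2

Each factor contributes (exponent × relative error)² to (δa_c/a_c)²:
  (2·δv/v)² = (2×0.0893)² = 0.0319;  (-1·δr/r)² = (-1×0.0210)² = 0.000439
δa_c/a_c = √(0.0324) = 0.180
a_c = 2400 m/s^2, so δa_c = 0.180 × 2400 = 432 m/s^2.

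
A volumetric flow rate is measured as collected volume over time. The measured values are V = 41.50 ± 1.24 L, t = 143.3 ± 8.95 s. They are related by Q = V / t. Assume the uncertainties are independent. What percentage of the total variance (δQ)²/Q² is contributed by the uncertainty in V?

18.6%

(δQ/Q)² = (1·δV/V)² + (-1·δt/t)²
  V term: (1×0.0299)² = 0.000893
  t term: (-1×0.0625)² = 0.00390
Total = 0.00479. Share from V = 0.000893/0.00479 = 0.186.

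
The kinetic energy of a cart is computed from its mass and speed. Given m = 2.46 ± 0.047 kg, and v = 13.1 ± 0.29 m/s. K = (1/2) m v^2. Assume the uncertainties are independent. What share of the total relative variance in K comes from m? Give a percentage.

(δK/K)² = (1·δm/m)² + (2·δv/v)²
  m term: (1×0.0191)² = 0.000365
  v term: (2×0.0221)² = 0.00196
Total = 0.00233. Share from m = 0.000365/0.00233 = 0.157.

15.7%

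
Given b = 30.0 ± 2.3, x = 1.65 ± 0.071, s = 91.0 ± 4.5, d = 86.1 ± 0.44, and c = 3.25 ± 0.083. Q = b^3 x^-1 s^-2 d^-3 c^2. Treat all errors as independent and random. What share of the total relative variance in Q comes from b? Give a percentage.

(δQ/Q)² = (3·δb/b)² + (-1·δx/x)² + (-2·δs/s)² + (-3·δd/d)² + (2·δc/c)²
  b term: (3×0.0767)² = 0.0529
  x term: (-1×0.0430)² = 0.00185
  s term: (-2×0.0495)² = 0.00978
  d term: (-3×0.00511)² = 0.000235
  c term: (2×0.0255)² = 0.00261
Total = 0.0674. Share from b = 0.0529/0.0674 = 0.785.

78.5%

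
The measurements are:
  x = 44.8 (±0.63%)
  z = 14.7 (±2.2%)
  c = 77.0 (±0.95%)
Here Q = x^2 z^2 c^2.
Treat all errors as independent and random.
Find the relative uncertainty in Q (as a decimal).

0.0496

Since Q is a product/quotient, work with relative uncertainties:
  (2·δx/x)² = (2×0.00630)² = 0.000159;  (2·δz/z)² = (2×0.0220)² = 0.00194;  (2·δc/c)² = (2×0.00950)² = 0.000361
δQ/Q = √(0.00246) = 0.0496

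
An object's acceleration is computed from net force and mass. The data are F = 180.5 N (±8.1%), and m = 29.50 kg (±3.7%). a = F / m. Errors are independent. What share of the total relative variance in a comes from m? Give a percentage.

(δa/a)² = (1·δF/F)² + (-1·δm/m)²
  F term: (1×0.0810)² = 0.00656
  m term: (-1×0.0370)² = 0.00137
Total = 0.00793. Share from m = 0.00137/0.00793 = 0.173.

17.3%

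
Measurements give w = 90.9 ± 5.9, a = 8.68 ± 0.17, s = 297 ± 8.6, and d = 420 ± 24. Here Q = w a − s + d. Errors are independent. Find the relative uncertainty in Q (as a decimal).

Let p = w·a = 789. δp/p = √((1·δw/w)² + (1·δa/a)²) = √(0.00421 + 0.000384) = 0.0678, so δp = 53.5.
Q = p − s + d: δQ = √(δp² + δs² + δd²) = √(2860 + 74.0 + 576) = 59.3
Q = 912, so δQ/Q = 59.3/912 = 0.0650.

0.0650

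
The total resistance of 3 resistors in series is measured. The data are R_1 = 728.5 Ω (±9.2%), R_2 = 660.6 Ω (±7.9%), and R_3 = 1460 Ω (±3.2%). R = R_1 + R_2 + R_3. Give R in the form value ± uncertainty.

For a sum/difference, combine absolute errors in quadrature:
  (δR_1)² = 4490;  (δR_2)² = 2720;  (δR_3)² = 2180
δR = √(9400) = 96.9 Ω
R = 2849 Ω.

2849 ± 96.9 Ω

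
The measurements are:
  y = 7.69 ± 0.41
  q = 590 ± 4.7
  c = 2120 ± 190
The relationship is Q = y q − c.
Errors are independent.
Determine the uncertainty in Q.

310

Let p = y·q = 4540. δp/p = √((1·δy/y)² + (1·δq/q)²) = √(0.00284 + 6.35e-05) = 0.0539, so δp = 245.
Q = p − c: δQ = √(δp² + δc²) = √(59800 + 36100) = 310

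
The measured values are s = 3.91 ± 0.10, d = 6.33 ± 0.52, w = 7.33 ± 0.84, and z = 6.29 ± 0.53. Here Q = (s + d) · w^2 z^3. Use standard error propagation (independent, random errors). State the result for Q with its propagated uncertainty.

Let u = s + d = 10.2. δu = √(δs² + δd²) = √(0.0100 + 0.270) = 0.530, so δu/u = 0.0517.
Q is then a monomial in u, w, z:
δQ/Q = √((δu/u)² + (2·δw/w)² + (3·δz/z)²) = √(0.00267 + 0.0525 + 0.0639) = 0.345
Q = 1.37e+05, so δQ = 0.345 × 1.37e+05 = 47300.

(1.37 ± 0.473) × 10^5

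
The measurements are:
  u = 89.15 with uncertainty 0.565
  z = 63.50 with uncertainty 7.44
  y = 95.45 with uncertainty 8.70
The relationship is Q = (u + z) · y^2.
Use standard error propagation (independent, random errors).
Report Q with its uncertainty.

Let w = u + z = 152.7. δw = √(δu² + δz²) = √(0.319 + 55.4) = 7.46, so δw/w = 0.0489.
Q is then a monomial in w, y:
δQ/Q = √((δw/w)² + (2·δy/y)²) = √(0.00239 + 0.0332) = 0.189
Q = 1.391e+06, so δQ = 0.189 × 1.391e+06 = 2.62e+05.

(1.391 ± 0.262) × 10^6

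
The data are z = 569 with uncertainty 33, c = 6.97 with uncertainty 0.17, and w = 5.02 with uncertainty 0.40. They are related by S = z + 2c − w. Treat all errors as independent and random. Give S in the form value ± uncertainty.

S is a linear combination, so absolute uncertainties add in quadrature:
  (δz)² = 1090;  (2·δc)² = 0.116;  (δw)² = 0.160
δS = √(1090) = 33.0
S = 578.

578 ± 33.0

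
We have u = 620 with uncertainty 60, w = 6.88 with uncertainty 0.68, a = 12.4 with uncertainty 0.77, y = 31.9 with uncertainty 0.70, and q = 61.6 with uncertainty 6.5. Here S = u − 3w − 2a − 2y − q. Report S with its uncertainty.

Absolute uncertainties add in quadrature for a linear combination:
  (δu)² = 3600;  (3·δw)² = 4.16;  (2·δa)² = 2.37;  (2·δy)² = 1.96;  (δq)² = 42.2
δS = √(3650) = 60.4
S = 449.

449 ± 60.4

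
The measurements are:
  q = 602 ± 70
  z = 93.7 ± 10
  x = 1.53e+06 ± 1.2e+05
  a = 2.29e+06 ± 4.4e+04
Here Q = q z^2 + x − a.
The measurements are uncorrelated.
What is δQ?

1.29e+06

Let p = q·z^2 = 5.29e+06. δp/p = √((1·δq/q)² + (2·δz/z)²) = √(0.0135 + 0.0456) = 0.243, so δp = 1.28e+06.
Q = p + x − a: δQ = √(δp² + δx² + δa²) = √(1.65e+12 + 1.44e+10 + 1.94e+09) = 1.29e+06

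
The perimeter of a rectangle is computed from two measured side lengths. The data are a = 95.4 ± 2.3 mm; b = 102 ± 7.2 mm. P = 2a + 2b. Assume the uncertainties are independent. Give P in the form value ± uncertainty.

Sums and differences: (δP)² = Σ (cᵢ δxᵢ)².
  (2·δa)² = 21.2;  (2·δb)² = 207
δP = √(229) = 15.1 mm
P = 395 mm.

395 ± 15.1 mm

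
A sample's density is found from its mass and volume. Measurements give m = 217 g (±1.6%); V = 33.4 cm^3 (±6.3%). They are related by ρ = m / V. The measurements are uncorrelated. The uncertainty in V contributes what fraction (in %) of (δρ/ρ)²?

93.9%

(δρ/ρ)² = (1·δm/m)² + (-1·δV/V)²
  m term: (1×0.0160)² = 0.000256
  V term: (-1×0.0630)² = 0.00397
Total = 0.00423. Share from V = 0.00397/0.00423 = 0.939.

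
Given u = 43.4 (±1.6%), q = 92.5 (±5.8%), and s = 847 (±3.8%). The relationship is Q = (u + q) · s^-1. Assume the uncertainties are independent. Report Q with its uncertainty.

0.160 ± 0.00883

Let w = u + q = 136. δw = √(δu² + δq²) = √(0.482 + 28.8) = 5.41, so δw/w = 0.0398.
Q is then a monomial in w, s:
δQ/Q = √((δw/w)² + (-1·δs/s)²) = √(0.00158 + 0.00144) = 0.0550
Q = 0.160, so δQ = 0.0550 × 0.160 = 0.00883.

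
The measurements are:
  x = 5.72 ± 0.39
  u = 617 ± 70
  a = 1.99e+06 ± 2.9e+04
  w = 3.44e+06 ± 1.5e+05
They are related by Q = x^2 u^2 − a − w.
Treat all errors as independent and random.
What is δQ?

3.3e+06

Let p = x^2·u^2 = 1.25e+07. δp/p = √((2·δx/x)² + (2·δu/u)²) = √(0.0186 + 0.0515) = 0.265, so δp = 3.3e+06.
Q = p − a − w: δQ = √(δp² + δa² + δw²) = √(1.09e+13 + 8.41e+08 + 2.25e+10) = 3.3e+06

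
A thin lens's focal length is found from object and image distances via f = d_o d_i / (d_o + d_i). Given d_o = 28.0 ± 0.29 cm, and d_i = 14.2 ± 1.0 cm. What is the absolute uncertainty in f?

0.441 cm

∂f/∂d_o = (d_i/(d_o+d_i))² = 0.113;  ∂f/∂d_i = (d_o/(d_o+d_i))² = 0.440
δf = √((∂f/∂d_o · δd_o)² + (∂f/∂d_i · δd_i)²) = √(0.00108 + 0.194) = 0.441 cm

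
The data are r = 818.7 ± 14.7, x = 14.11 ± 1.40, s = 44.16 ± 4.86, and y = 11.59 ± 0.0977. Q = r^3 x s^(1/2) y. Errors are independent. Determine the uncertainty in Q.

7.51e+10

Products/powers → add relative errors in quadrature, weighted by exponent:
  (3·δr/r)² = (3×0.0180)² = 0.00290;  (1·δx/x)² = (1×0.0992)² = 0.00984;  (½·δs/s)² = (0.5×0.110)² = 0.00303;  (1·δy/y)² = (1×0.00843)² = 7.11e-05
δQ/Q = √(0.0158) = 0.126
Q = 5.963e+11, so δQ = 0.126 × 5.963e+11 = 7.51e+10.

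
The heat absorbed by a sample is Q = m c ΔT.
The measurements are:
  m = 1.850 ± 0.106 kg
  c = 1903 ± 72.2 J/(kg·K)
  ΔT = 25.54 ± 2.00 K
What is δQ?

Each factor contributes (exponent × relative error)² to (δQ/Q)²:
  (1·δm/m)² = (1×0.0573)² = 0.00328;  (1·δc/c)² = (1×0.0379)² = 0.00144;  (1·δΔT/ΔT)² = (1×0.0783)² = 0.00613
δQ/Q = √(0.0109) = 0.104
Q = 89910 J, so δQ = 0.104 × 89910 = 9370 J.

9370 J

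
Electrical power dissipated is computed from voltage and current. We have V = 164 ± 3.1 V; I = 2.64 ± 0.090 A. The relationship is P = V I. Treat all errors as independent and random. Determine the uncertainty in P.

16.9 W

Since P is a product/quotient, work with relative uncertainties:
  (1·δV/V)² = (1×0.0189)² = 0.000357;  (1·δI/I)² = (1×0.0341)² = 0.00116
δP/P = √(0.00152) = 0.0390
P = 433 W, so δP = 0.0390 × 433 = 16.9 W.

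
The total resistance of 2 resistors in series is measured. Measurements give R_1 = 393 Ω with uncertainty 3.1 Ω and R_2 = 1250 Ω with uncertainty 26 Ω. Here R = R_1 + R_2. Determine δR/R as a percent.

1.59%

Absolute uncertainties add in quadrature for a linear combination:
  (δR_1)² = 9.61;  (δR_2)² = 676
δR = √(686) = 26.2 Ω
R = 1640 Ω, so δR/R = 26.2/1640 = 0.0159.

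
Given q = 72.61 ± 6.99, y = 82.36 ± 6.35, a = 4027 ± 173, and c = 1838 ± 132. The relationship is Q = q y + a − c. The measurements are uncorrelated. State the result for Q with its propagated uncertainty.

8169 ± 769

Let p = q·y = 5980. δp/p = √((1·δq/q)² + (1·δy/y)²) = √(0.00927 + 0.00594) = 0.123, so δp = 738.
Q = p + a − c: δQ = √(δp² + δa² + δc²) = √(5.44e+05 + 29900 + 17400) = 769
Q = 8169.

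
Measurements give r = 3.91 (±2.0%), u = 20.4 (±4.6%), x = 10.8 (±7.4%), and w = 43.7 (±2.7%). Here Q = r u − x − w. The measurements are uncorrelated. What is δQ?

Let p = r·u = 79.8. δp/p = √((1·δr/r)² + (1·δu/u)²) = √(0.000400 + 0.00212) = 0.0502, so δp = 4.00.
Q = p − x − w: δQ = √(δp² + δx² + δw²) = √(16.0 + 0.639 + 1.39) = 4.25

4.25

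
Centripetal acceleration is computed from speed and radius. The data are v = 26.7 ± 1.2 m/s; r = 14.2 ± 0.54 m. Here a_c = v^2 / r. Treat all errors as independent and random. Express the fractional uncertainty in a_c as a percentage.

Each factor contributes (exponent × relative error)² to (δa_c/a_c)²:
  (2·δv/v)² = (2×0.0449)² = 0.00808;  (-1·δr/r)² = (-1×0.0380)² = 0.00145
δa_c/a_c = √(0.00953) = 0.0976

9.76%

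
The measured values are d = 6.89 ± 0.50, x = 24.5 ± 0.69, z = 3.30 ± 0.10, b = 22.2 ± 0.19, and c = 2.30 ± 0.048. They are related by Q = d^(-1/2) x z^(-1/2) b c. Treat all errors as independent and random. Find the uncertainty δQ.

Products/powers → add relative errors in quadrature, weighted by exponent:
  (−½·δd/d)² = (-0.5×0.0726)² = 0.00132;  (1·δx/x)² = (1×0.0282)² = 0.000793;  (−½·δz/z)² = (-0.5×0.0303)² = 0.000230;  (1·δb/b)² = (1×0.00856)² = 7.32e-05;  (1·δc/c)² = (1×0.0209)² = 0.000436
δQ/Q = √(0.00285) = 0.0534
Q = 262, so δQ = 0.0534 × 262 = 14.0.

14.0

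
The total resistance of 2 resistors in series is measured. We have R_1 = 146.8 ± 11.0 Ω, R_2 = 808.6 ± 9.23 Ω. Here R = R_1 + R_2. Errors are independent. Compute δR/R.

0.0150

For a sum/difference, combine absolute errors in quadrature:
  (δR_1)² = 121;  (δR_2)² = 85.2
δR = √(206) = 14.4 Ω
R = 955.4 Ω, so δR/R = 14.4/955.4 = 0.0150.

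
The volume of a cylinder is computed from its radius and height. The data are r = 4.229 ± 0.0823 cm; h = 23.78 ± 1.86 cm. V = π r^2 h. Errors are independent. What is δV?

Each factor contributes (exponent × relative error)² to (δV/V)²:
  (2·δr/r)² = (2×0.0195)² = 0.00151;  (1·δh/h)² = (1×0.0782)² = 0.00612
δV/V = √(0.00763) = 0.0874
V = 1336 cm^3, so δV = 0.0874 × 1336 = 117 cm^3.

117 cm^3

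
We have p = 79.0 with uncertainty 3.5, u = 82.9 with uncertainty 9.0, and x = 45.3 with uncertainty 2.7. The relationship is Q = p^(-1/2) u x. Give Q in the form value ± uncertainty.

Relative error in a monomial: (δQ/Q)² = Σ (nᵢ · δxᵢ/xᵢ)².
  (−½·δp/p)² = (-0.5×0.0443)² = 0.000491;  (1·δu/u)² = (1×0.109)² = 0.0118;  (1·δx/x)² = (1×0.0596)² = 0.00355
δQ/Q = √(0.0158) = 0.126
Q = 423, so δQ = 0.126 × 423 = 53.2.

423 ± 53.2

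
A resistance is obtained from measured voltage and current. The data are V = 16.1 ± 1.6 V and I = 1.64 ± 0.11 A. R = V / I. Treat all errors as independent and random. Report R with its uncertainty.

9.82 ± 1.18 Ω

For a monomial R ∝ V, I^-1, fractional errors add in quadrature:
  (1·δV/V)² = (1×0.0994)² = 0.00988;  (-1·δI/I)² = (-1×0.0671)² = 0.00450
δR/R = √(0.0144) = 0.120
R = 9.82 Ω, so δR = 0.120 × 9.82 = 1.18 Ω.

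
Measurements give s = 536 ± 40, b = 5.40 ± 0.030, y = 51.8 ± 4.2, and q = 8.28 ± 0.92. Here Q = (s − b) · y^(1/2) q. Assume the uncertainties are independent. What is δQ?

4430

Let u = s − b = 531. δu = √(δs² + δb²) = √(1600 + 0.000900) = 40.0, so δu/u = 0.0754.
Q is then a monomial in u, y, q:
δQ/Q = √((δu/u)² + (½·δy/y)² + (1·δq/q)²) = √(0.00568 + 0.00164 + 0.0123) = 0.140
Q = 31600, so δQ = 0.140 × 31600 = 4430.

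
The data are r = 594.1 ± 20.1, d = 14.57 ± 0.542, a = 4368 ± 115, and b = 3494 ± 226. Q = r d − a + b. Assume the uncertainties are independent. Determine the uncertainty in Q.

Let p = r·d = 8656. δp/p = √((1·δr/r)² + (1·δd/d)²) = √(0.00114 + 0.00138) = 0.0503, so δp = 435.
Q = p − a + b: δQ = √(δp² + δa² + δb²) = √(1.89e+05 + 13200 + 51100) = 504

504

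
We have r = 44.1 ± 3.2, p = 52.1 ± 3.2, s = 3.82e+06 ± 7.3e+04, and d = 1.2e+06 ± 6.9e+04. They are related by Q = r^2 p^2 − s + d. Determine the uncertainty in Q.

1.01e+06

Let w = r^2·p^2 = 5.28e+06. δw/w = √((2·δr/r)² + (2·δp/p)²) = √(0.0211 + 0.0151) = 0.190, so δw = 1e+06.
Q = w − s + d: δQ = √(δw² + δs² + δd²) = √(1.01e+12 + 5.33e+09 + 4.76e+09) = 1.01e+06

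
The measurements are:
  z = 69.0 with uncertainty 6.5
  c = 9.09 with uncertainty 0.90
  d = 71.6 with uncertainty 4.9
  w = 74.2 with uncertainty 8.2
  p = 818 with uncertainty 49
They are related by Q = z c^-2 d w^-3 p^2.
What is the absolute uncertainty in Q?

Q is a product of powers, so relative uncertainties combine in quadrature:
  (1·δz/z)² = (1×0.0942)² = 0.00887;  (-2·δc/c)² = (-2×0.0990)² = 0.0392;  (1·δd/d)² = (1×0.0684)² = 0.00468;  (-3·δw/w)² = (-3×0.111)² = 0.110;  (2·δp/p)² = (2×0.0599)² = 0.0144
δQ/Q = √(0.177) = 0.421
Q = 97.9, so δQ = 0.421 × 97.9 = 41.2.

41.2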